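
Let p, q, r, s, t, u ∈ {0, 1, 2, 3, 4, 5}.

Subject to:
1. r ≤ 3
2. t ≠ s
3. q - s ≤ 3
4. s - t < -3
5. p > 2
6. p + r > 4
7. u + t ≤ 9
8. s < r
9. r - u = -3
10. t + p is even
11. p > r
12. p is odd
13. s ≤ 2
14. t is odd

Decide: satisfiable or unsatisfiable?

Satisfiable

One satisfying assignment is p = 5, q = 3, r = 1, s = 0, t = 5, u = 4.
For the less obvious constraints — constraint 3: q - s = 3; constraint 4: s - t = -5 — and the others hold by inspection.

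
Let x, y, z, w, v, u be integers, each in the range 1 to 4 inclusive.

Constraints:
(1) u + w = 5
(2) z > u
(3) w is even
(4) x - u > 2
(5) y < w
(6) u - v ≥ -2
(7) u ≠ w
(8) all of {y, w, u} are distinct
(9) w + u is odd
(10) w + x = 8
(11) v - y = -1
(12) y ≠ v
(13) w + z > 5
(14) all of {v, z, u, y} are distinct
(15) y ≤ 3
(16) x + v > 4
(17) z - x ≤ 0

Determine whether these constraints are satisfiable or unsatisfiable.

Try x = 4, y = 3, z = 4, w = 4, v = 2, u = 1.
Check constraint 1: u + w = 5; constraint 4: x - u = 3; constraint 6: u - v = -1. The remaining constraints are straightforward to verify.

Satisfiable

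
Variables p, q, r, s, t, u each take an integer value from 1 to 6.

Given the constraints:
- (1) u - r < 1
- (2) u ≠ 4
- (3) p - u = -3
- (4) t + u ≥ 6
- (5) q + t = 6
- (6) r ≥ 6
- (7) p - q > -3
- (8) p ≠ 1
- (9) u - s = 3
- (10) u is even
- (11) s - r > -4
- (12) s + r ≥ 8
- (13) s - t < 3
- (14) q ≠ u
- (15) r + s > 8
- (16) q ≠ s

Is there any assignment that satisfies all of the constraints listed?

Satisfiable

Try p = 3, q = 5, r = 6, s = 3, t = 1, u = 6.
Check constraint 1: u - r = 0; constraint 3: p - u = -3; constraint 4: t + u = 7. The remaining constraints are straightforward to verify.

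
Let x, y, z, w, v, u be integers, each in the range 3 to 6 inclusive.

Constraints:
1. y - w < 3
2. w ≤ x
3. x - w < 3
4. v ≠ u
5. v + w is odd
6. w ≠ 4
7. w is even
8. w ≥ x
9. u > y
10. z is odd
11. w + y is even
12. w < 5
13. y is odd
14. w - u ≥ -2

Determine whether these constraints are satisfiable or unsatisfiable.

Unsatisfiable

Constraint 7 makes w even and constraint 13 makes y odd, so w + y must be odd. Constraint 11 says w + y is even — contradiction.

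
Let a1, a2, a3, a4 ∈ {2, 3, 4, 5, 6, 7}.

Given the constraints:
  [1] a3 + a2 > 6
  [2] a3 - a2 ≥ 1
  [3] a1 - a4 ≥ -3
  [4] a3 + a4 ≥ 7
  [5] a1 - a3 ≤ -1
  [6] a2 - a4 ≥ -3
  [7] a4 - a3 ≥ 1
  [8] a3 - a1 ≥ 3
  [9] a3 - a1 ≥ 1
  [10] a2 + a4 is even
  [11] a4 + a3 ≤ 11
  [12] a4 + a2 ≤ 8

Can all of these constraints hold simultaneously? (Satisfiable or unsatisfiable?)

Constraints 3, 7, and 8 give a4 − a3 ≥ 1, a3 − a1 ≥ 3, a1 − a4 ≥ -3.
Adding all 3 inequalities: the left sides telescope to 0, and the right sides sum to 1 + 3 + (-3) = 1. So 0 ≥ 1, which is false.

Unsatisfiable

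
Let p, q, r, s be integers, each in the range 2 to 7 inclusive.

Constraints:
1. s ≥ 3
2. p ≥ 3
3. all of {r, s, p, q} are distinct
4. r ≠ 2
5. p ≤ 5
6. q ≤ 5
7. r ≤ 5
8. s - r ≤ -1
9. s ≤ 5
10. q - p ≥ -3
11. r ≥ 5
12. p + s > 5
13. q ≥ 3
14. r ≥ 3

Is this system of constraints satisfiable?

Constraints 1, 2, 5, 6, 7, 9, 13, and 14 confine each of r, s, p, q to the 3 values {3, …, 5}.
Constraint 3 requires all 4 of them to be distinct, but only 3 values are available — impossible by the pigeonhole principle.

Unsatisfiable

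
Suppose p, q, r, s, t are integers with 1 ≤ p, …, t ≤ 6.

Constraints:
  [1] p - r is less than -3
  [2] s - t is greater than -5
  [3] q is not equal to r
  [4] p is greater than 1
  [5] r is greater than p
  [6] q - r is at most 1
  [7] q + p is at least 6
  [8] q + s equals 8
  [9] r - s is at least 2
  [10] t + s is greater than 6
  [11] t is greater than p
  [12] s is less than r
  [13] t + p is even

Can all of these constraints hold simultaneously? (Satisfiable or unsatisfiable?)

The assignment p = 2, q = 5, r = 6, s = 3, t = 6 works:
  constraint 1 holds since p - r = -4.
  constraint 2 holds since s - t = -3.
  constraint 6 holds since q - r = -1.
The rest check out directly.

Satisfiable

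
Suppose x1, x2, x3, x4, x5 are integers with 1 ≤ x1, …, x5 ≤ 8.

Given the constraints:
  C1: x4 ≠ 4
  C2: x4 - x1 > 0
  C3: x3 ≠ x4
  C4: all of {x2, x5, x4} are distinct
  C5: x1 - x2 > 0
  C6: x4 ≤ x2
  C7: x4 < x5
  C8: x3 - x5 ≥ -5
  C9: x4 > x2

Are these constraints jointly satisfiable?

Constraints 2, 5, and 6 give x2 < x1, x1 < x4, x4 ≤ x2. Chaining: x2 < x1 < x4 ≤ x2, which forces x2 < x2 — impossible.

Unsatisfiable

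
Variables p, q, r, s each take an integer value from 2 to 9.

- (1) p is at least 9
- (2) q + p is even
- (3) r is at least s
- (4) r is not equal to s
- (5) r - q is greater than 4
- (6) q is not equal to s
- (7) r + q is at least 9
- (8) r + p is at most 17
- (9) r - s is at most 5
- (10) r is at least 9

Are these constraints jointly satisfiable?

Unsatisfiable

From constraint 10: r ≥ 9. From constraint 1: p ≥ 9. Hence r + p ≥ 18. But constraint 8 requires r + p ≤ 17, and 17 < 18. Contradiction.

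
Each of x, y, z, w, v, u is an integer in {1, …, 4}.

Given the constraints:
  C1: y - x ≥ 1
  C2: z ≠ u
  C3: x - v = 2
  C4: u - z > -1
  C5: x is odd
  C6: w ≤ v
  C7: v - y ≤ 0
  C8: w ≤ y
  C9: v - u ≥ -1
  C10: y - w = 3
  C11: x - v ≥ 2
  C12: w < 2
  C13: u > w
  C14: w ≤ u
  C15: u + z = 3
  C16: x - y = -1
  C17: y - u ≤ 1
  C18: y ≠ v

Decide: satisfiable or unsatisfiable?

Constraints 1, 9, 11, and 17 give y − x ≥ 1, x − v ≥ 2, v − u ≥ -1, u − y ≥ -1.
Adding all 4 inequalities: the left sides telescope to 0, and the right sides sum to 1 + 2 + (-1) + (-1) = 1. So 0 ≥ 1, which is false.

Unsatisfiable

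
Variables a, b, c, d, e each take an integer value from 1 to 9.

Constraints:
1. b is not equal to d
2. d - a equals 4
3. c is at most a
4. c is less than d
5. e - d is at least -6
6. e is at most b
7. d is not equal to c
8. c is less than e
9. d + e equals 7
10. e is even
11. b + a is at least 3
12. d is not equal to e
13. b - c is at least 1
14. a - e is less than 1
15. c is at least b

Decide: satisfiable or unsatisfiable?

Constraints 6, 8, and 15 give b ≤ c, c < e, e ≤ b. Chaining: b ≤ c < e ≤ b, which forces b < b — impossible.

Unsatisfiable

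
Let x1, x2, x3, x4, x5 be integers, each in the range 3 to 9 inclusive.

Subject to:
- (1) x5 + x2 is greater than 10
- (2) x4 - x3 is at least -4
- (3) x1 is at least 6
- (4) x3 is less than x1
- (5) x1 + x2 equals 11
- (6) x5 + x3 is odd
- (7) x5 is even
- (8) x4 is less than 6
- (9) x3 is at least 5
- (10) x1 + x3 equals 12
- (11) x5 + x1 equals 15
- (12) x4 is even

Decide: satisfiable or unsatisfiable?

Satisfiable

One satisfying assignment is x1 = 7, x2 = 4, x3 = 5, x4 = 4, x5 = 8.
For the less obvious constraints — constraint 1: x5 + x2 = 12; constraint 2: x4 - x3 = -1 — and the others hold by inspection.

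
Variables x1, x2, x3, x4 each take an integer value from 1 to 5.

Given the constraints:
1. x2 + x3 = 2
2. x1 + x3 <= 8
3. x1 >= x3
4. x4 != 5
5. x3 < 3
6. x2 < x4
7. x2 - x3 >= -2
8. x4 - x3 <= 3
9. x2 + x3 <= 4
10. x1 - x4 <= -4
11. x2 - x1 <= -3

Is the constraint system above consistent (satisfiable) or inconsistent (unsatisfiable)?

Unsatisfiable

Constraints 7, 8, 10, and 11 give x1 − x2 ≥ 3, x2 − x3 ≥ -2, x3 − x4 ≥ -3, x4 − x1 ≥ 4.
Adding all 4 inequalities: the left sides telescope to 0, and the right sides sum to 3 + (-2) + (-3) + 4 = 2. So 0 ≥ 2, which is false.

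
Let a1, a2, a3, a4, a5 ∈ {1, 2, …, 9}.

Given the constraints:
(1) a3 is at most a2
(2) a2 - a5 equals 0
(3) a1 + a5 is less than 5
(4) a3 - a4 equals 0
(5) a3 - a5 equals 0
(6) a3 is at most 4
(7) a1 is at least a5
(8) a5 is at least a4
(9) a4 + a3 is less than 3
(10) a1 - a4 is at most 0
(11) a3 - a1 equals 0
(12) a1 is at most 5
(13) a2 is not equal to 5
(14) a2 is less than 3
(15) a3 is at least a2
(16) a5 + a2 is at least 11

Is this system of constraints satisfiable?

Unsatisfiable

From constraints 7 and 12: a5 ≤ a1 ≤ 5. From constraints 6 and 15: a2 ≤ a3 ≤ 4. Hence a5 + a2 ≤ 9. But constraint 16 requires a5 + a2 ≥ 11, and 11 > 9. Contradiction.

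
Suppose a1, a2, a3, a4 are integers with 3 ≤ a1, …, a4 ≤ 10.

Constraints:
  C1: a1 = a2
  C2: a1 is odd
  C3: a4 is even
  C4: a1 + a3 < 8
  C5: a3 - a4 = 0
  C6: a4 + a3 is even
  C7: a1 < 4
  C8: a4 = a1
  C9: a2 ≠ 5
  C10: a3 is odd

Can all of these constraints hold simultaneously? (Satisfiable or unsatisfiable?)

Unsatisfiable

Constraint 3 makes a4 even and constraint 10 makes a3 odd, so a4 + a3 must be odd. Constraint 6 says a4 + a3 is even — contradiction.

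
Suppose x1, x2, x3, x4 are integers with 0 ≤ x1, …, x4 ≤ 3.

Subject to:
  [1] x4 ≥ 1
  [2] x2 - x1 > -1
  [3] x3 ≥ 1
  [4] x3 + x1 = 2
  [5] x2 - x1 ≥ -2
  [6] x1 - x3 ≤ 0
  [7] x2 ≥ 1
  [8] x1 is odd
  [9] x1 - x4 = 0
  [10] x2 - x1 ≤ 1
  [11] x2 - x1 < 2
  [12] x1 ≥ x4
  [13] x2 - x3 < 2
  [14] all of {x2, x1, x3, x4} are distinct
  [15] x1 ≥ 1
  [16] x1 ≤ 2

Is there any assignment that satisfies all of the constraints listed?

Unsatisfiable

Constraints 1, 3, 7, and 15 confine each of x2, x1, x3, x4 to the 3 values {1, …, 3} (the domain already gives each ≤ 3).
Constraint 14 requires all 4 of them to be distinct, but only 3 values are available — impossible by the pigeonhole principle.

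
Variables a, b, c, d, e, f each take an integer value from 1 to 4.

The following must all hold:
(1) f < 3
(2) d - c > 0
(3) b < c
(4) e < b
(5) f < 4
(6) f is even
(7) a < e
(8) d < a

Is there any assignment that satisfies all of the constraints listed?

Constraints 2, 3, 4, 7, and 8 give a < e, e < b, b < c, c < d, d < a. Chaining: a < e < b < c < d < a, which forces a < a — impossible.

Unsatisfiable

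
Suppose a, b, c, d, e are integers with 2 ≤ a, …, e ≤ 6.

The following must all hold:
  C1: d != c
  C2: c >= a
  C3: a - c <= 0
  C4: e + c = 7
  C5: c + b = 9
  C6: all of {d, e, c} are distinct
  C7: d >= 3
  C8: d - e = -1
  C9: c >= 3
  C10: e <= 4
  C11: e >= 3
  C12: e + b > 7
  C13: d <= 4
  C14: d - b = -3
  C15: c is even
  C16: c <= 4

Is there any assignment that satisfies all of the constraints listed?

Unsatisfiable

Constraints 7, 9, 10, 11, 13, and 16 confine each of d, e, c to the 2 values {3, 4}.
Constraint 6 requires all 3 of them to be distinct, but only 2 values are available — impossible by the pigeonhole principle.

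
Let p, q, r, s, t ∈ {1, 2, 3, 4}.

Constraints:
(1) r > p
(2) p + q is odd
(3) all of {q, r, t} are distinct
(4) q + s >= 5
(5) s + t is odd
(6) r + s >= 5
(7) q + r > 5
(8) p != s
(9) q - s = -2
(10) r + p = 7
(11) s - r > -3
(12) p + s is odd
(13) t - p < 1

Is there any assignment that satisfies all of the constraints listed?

One satisfying assignment is p = 3, q = 2, r = 4, s = 4, t = 1.
For the less obvious constraints — constraint 4: q + s = 6; constraint 6: r + s = 8; constraint 7: q + r = 6 — and the others hold by inspection.

Satisfiable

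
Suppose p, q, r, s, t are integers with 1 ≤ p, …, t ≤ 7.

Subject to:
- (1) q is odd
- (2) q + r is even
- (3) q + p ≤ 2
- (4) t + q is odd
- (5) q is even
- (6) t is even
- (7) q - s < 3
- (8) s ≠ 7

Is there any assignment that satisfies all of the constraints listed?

Unsatisfiable

Constraint 6 makes t even and constraint 5 makes q even, so t + q must be even. Constraint 4 says t + q is odd — contradiction.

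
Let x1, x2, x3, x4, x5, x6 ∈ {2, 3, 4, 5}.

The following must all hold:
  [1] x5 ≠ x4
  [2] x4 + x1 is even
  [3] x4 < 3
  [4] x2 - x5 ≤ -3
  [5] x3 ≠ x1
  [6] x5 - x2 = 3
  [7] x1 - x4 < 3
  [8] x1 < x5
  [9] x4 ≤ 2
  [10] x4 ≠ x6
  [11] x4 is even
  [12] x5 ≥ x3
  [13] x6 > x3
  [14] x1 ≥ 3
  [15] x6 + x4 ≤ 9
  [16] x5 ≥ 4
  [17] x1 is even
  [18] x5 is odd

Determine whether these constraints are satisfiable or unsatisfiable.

The assignment x1 = 4, x2 = 2, x3 = 2, x4 = 2, x5 = 5, x6 = 5 works:
  constraint 4 holds since x2 - x5 = -3.
  constraint 6 holds since x5 - x2 = 3.
  constraint 7 holds since x1 - x4 = 2.
The rest check out directly.

Satisfiable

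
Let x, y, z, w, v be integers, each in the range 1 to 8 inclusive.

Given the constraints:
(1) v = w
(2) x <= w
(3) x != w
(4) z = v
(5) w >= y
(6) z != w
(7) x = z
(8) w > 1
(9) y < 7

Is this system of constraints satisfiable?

From constraints 1, 4, and 7, x = z = v = w, so x = w. But constraint 3 says x ≠ w. Contradiction.

Unsatisfiable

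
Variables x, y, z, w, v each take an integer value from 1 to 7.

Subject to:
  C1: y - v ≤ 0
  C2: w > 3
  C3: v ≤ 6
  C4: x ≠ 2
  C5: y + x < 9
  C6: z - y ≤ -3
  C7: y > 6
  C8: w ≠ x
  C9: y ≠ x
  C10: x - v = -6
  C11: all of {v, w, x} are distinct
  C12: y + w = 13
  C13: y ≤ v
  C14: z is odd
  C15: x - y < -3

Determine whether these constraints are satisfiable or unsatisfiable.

From constraint 7: y ≥ 7. From constraints 3 and 13: y ≤ v and v ≤ 6, so y ≤ 6. But 6 < 7, so no value of y works.

Unsatisfiable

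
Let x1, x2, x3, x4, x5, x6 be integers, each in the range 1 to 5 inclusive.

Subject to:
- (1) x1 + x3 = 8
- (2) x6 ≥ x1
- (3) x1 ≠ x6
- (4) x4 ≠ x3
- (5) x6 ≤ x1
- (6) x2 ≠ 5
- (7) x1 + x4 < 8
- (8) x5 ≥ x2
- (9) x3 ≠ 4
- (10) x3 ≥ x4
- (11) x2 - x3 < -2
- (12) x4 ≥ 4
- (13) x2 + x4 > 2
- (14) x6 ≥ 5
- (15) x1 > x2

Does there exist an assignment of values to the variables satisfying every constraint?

Unsatisfiable

From constraints 5 and 14: x1 ≥ x6 ≥ 5. From constraints 10 and 12: x3 ≥ x4 ≥ 4. Hence x1 + x3 ≥ 9. But constraint 1 requires x1 + x3 = 8, and 8 < 9. Contradiction.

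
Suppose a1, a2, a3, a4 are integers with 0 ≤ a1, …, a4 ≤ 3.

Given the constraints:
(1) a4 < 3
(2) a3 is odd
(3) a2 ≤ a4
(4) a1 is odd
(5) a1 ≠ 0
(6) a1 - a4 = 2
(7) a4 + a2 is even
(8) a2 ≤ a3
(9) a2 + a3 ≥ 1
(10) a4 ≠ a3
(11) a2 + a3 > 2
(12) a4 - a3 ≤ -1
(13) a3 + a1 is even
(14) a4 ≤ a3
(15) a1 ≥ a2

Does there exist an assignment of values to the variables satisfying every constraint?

Satisfiable

Try a1 = 3, a2 = 1, a3 = 3, a4 = 1.
Check constraint 6: a1 - a4 = 2; constraint 9: a2 + a3 = 4. The remaining constraints are straightforward to verify.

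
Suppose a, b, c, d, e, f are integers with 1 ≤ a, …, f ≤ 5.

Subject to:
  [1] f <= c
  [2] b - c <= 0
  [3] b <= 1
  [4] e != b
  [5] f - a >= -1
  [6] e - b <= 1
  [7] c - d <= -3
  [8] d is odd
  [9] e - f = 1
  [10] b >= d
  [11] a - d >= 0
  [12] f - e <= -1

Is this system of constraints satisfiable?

Unsatisfiable

Constraints 2, 5, 6, 7, 11, and 12 give d − c ≥ 3, c − b ≥ 0, b − e ≥ -1, e − f ≥ 1, f − a ≥ -1, a − d ≥ 0.
Adding all 6 inequalities: the left sides telescope to 0, and the right sides sum to 3 + 0 + (-1) + 1 + (-1) + 0 = 2. So 0 ≥ 2, which is false.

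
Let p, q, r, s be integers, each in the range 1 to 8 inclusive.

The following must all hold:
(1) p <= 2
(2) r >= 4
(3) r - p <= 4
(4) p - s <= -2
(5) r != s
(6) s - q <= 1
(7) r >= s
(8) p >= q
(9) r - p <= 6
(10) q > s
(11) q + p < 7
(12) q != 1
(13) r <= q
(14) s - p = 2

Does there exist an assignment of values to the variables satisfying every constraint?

Unsatisfiable

From constraints 2 and 13: q ≥ r and r ≥ 4, so q ≥ 4. From constraints 1 and 8: q ≤ p and p ≤ 2, so q ≤ 2. But 2 < 4, so no value of q works.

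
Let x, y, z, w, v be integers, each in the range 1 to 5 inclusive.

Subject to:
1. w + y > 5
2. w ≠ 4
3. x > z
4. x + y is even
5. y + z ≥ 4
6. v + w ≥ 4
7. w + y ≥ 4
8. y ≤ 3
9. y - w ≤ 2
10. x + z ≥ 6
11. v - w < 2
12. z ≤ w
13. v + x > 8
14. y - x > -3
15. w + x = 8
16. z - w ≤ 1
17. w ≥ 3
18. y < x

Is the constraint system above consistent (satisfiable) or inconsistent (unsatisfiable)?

Try x = 5, y = 3, z = 1, w = 3, v = 4.
Check constraint 1: w + y = 6; constraint 5: y + z = 4; constraint 6: v + w = 7. The remaining constraints are straightforward to verify.

Satisfiable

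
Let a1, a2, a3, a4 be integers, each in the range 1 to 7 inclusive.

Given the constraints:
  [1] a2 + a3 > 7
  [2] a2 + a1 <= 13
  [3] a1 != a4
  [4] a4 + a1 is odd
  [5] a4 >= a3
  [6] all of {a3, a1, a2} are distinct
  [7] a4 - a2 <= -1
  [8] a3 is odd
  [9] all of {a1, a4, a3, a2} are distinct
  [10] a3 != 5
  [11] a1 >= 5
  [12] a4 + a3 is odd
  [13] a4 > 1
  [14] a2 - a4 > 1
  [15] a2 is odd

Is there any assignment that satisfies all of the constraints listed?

One satisfying assignment is a1 = 5, a2 = 7, a3 = 1, a4 = 4.
For the less obvious constraints — constraint 1: a2 + a3 = 8; constraint 2: a2 + a1 = 12 — and the others hold by inspection.

Satisfiable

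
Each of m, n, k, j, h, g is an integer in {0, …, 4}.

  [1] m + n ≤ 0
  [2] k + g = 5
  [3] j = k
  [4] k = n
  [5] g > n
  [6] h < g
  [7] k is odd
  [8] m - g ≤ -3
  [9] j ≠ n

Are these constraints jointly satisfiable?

From constraints 3 and 4, j = k = n, so j = n. But constraint 9 says j ≠ n. Contradiction.

Unsatisfiable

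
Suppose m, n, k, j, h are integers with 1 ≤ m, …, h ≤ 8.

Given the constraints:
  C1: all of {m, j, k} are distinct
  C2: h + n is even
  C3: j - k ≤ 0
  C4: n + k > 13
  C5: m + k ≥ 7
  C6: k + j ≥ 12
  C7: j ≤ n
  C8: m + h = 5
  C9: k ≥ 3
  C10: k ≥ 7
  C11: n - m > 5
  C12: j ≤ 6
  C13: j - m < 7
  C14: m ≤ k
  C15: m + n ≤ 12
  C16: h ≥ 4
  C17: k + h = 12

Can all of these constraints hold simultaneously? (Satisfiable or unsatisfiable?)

One satisfying assignment is m = 1, n = 8, k = 8, j = 5, h = 4.
For the less obvious constraints — constraint 3: j - k = -3; constraint 4: n + k = 16; constraint 5: m + k = 9 — and the others hold by inspection.

Satisfiable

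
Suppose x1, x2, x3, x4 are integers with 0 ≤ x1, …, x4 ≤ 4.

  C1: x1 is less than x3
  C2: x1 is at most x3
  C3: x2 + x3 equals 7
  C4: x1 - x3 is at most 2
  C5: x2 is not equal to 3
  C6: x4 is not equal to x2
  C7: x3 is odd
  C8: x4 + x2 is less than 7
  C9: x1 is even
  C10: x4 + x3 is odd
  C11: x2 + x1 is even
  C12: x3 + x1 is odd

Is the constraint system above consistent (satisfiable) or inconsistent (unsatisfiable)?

Take x1 = 2, x2 = 4, x3 = 3, x4 = 0. Then constraint 3: x2 + x3 = 7; constraint 4: x1 - x3 = -1; constraint 8: x4 + x2 = 4, and every other listed constraint is also met.

Satisfiable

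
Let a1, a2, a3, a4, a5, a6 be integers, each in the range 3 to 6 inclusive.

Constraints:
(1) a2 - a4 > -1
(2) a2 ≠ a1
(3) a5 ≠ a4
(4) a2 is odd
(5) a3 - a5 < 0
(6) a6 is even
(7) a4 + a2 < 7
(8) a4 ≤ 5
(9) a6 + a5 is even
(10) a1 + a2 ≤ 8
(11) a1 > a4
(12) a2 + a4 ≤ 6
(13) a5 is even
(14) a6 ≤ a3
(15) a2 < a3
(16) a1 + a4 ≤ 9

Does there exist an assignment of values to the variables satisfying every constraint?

Satisfiable

Try a1 = 4, a2 = 3, a3 = 5, a4 = 3, a5 = 6, a6 = 4.
Check constraint 1: a2 - a4 = 0; constraint 5: a3 - a5 = -1. The remaining constraints are straightforward to verify.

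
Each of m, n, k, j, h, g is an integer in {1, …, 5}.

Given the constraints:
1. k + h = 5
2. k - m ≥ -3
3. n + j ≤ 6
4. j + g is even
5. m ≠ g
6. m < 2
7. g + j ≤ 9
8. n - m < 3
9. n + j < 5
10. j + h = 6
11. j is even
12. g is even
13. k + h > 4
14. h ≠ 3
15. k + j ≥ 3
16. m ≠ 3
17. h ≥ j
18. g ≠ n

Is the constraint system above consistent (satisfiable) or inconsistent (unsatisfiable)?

Satisfiable

Setting (m, n, k, j, h, g) = (1, 2, 1, 2, 4, 4) satisfies everything: constraint 1: k + h = 5; constraint 2: k - m = 0, and the others follow.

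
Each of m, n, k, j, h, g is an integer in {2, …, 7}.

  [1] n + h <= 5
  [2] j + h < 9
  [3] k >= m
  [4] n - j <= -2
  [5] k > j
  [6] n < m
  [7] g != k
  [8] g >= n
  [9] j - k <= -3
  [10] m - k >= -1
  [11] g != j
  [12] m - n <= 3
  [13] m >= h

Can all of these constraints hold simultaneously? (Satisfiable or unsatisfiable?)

Constraints 4, 9, 10, and 12 give k − j ≥ 3, j − n ≥ 2, n − m ≥ -3, m − k ≥ -1.
Adding all 4 inequalities: the left sides telescope to 0, and the right sides sum to 3 + 2 + (-3) + (-1) = 1. So 0 ≥ 1, which is false.

Unsatisfiable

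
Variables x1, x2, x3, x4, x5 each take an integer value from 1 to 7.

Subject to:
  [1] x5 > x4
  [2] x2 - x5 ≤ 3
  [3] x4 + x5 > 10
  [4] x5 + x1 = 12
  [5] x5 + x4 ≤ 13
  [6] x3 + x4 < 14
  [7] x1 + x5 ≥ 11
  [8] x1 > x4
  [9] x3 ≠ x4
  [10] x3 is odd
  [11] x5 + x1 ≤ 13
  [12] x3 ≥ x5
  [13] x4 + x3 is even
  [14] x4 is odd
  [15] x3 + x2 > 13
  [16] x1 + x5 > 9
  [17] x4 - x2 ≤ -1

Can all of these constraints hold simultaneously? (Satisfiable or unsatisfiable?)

Try x1 = 6, x2 = 7, x3 = 7, x4 = 5, x5 = 6.
Check constraint 2: x2 - x5 = 1; constraint 3: x4 + x5 = 11; constraint 4: x5 + x1 = 12. The remaining constraints are straightforward to verify.

Satisfiable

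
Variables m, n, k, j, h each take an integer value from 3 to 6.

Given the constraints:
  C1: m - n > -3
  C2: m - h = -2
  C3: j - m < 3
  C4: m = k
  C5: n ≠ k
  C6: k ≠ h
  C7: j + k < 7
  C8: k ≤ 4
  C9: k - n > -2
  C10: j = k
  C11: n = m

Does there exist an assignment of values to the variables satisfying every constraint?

From constraints 4 and 11, n = m = k, so n = k. But constraint 5 says n ≠ k. Contradiction.

Unsatisfiable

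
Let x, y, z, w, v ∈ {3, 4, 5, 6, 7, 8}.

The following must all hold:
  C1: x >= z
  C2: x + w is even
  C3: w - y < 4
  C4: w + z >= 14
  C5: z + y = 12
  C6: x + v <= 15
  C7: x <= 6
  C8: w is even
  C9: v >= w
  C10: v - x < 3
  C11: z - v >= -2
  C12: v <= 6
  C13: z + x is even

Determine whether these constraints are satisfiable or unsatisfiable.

Unsatisfiable

From constraints 9 and 12: w ≤ v ≤ 6. From constraints 1 and 7: z ≤ x ≤ 6. Hence w + z ≤ 12. But constraint 4 requires w + z ≥ 14, and 14 > 12. Contradiction.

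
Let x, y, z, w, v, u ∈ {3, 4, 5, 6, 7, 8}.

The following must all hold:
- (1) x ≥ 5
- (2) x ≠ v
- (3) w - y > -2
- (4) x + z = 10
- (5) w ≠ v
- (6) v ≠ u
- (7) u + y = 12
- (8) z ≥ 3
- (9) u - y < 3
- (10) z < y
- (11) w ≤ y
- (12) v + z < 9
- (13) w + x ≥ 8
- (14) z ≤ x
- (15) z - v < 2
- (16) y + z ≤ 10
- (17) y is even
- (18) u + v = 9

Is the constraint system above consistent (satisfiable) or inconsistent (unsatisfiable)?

Take x = 6, y = 6, z = 4, w = 5, v = 3, u = 6. Then constraint 3: w - y = -1; constraint 4: x + z = 10; constraint 7: u + y = 12, and every other listed constraint is also met.

Satisfiable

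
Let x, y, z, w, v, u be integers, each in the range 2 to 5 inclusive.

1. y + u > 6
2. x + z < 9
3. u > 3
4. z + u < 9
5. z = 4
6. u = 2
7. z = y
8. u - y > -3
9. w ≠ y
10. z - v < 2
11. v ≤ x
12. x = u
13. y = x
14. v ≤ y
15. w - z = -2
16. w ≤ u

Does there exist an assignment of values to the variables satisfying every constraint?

Unsatisfiable

Constraint 5 fixes z = 4 and constraint 6 fixes u = 2. Constraints 7, 12, and 13 give z = y = x = u, so z = u. But 4 ≠ 2 — contradiction.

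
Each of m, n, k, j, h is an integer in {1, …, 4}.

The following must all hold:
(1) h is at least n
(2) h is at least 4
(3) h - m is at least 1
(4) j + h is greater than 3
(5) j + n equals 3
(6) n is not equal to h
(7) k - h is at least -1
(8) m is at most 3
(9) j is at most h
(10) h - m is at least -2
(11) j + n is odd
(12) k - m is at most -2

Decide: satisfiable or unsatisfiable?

Constraints 3, 7, and 12 give m − k ≥ 2, k − h ≥ -1, h − m ≥ 1.
Adding all 3 inequalities: the left sides telescope to 0, and the right sides sum to 2 + (-1) + 1 = 2. So 0 ≥ 2, which is false.

Unsatisfiable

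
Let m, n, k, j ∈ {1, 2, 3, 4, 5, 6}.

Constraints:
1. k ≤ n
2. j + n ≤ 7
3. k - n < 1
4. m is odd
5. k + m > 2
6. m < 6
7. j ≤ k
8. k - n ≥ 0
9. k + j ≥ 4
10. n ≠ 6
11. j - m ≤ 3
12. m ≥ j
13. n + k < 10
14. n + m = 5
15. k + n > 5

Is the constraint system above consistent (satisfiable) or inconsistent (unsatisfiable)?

Take m = 1, n = 4, k = 4, j = 1. Then constraint 2: j + n = 5; constraint 3: k - n = 0; constraint 5: k + m = 5, and every other listed constraint is also met.

Satisfiable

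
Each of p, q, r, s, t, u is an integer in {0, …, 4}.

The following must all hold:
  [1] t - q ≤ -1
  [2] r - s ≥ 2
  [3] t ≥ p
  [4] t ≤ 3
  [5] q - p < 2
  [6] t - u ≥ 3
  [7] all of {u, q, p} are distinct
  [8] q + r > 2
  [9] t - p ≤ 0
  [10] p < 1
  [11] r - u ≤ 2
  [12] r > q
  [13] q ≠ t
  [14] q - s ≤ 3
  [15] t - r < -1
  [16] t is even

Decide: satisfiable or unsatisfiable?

Unsatisfiable

Constraints 1, 2, 6, 11, and 14 give u − r ≥ -2, r − s ≥ 2, s − q ≥ -3, q − t ≥ 1, t − u ≥ 3.
Adding all 5 inequalities: the left sides telescope to 0, and the right sides sum to (-2) + 2 + (-3) + 1 + 3 = 1. So 0 ≥ 1, which is false.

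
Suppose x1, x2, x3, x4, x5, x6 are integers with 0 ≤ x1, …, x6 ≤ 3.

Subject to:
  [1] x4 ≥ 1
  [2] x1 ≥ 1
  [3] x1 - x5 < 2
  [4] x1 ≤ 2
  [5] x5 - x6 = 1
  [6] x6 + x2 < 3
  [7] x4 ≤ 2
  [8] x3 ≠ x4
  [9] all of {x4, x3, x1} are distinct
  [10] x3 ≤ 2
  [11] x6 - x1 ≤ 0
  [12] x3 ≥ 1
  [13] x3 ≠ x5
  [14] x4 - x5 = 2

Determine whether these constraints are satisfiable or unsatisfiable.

Constraints 1, 2, 4, 7, 10, and 12 confine each of x4, x3, x1 to the 2 values {1, 2}.
Constraint 9 requires all 3 of them to be distinct, but only 2 values are available — impossible by the pigeonhole principle.

Unsatisfiable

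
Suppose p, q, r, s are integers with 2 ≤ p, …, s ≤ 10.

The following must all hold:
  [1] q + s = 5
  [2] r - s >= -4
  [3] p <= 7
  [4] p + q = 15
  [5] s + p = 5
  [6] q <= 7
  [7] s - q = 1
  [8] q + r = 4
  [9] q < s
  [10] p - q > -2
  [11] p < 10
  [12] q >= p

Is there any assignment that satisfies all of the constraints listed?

From constraint 3: p ≤ 7. From constraint 6: q ≤ 7. Hence p + q ≤ 14. But constraint 4 requires p + q = 15, and 15 > 14. Contradiction.

Unsatisfiable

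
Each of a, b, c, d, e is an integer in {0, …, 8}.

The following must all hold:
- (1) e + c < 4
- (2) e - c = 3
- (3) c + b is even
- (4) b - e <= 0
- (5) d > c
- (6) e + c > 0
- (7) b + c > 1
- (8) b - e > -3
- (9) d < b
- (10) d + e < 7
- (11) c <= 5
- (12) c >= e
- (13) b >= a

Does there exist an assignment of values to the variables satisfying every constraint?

Constraints 4, 5, 9, and 12 give c < d, d < b, b ≤ e, e ≤ c. Chaining: c < d < b ≤ e ≤ c, which forces c < c — impossible.

Unsatisfiable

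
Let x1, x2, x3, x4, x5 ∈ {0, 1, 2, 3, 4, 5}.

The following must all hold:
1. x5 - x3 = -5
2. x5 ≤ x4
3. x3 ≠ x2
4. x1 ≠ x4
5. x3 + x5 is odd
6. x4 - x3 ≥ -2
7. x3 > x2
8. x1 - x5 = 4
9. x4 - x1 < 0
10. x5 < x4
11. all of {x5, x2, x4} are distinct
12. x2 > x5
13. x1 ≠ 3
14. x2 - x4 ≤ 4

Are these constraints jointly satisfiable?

Satisfiable

Take x1 = 4, x2 = 4, x3 = 5, x4 = 3, x5 = 0. Then constraint 1: x5 - x3 = -5; constraint 6: x4 - x3 = -2, and every other listed constraint is also met.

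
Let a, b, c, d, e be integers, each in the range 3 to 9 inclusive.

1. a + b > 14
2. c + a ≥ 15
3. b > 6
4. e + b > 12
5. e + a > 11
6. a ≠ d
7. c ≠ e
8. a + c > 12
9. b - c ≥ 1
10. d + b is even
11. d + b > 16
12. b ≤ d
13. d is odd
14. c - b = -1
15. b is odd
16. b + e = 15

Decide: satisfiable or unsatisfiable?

Take a = 7, b = 9, c = 8, d = 9, e = 6. Then constraint 1: a + b = 16; constraint 2: c + a = 15, and every other listed constraint is also met.

Satisfiable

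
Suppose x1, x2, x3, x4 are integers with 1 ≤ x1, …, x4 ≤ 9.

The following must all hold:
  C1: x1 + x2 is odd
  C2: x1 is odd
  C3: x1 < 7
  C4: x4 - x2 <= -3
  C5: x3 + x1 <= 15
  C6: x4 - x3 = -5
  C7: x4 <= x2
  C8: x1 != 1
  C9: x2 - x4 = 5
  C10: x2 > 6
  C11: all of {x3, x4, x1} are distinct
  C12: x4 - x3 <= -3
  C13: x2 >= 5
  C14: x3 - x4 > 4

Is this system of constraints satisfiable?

Satisfiable

Setting (x1, x2, x3, x4) = (5, 8, 8, 3) satisfies everything: constraint 4: x4 - x2 = -5; constraint 5: x3 + x1 = 13; constraint 6: x4 - x3 = -5, and the others follow.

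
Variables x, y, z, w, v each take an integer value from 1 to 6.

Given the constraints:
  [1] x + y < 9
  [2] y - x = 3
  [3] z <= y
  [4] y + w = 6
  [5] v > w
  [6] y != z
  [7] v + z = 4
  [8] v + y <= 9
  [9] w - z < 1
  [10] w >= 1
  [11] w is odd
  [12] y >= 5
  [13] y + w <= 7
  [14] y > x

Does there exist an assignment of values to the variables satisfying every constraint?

One satisfying assignment is x = 2, y = 5, z = 2, w = 1, v = 2.
For the less obvious constraints — constraint 1: x + y = 7; constraint 2: y - x = 3 — and the others hold by inspection.

Satisfiable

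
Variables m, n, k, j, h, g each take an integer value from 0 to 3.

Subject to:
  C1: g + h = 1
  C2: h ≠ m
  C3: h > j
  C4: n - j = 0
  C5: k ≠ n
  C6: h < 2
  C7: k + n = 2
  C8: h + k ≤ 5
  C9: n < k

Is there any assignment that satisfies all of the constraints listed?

Satisfiable

Setting (m, n, k, j, h, g) = (0, 0, 2, 0, 1, 0) satisfies everything: constraint 1: g + h = 1; constraint 4: n - j = 0, and the others follow.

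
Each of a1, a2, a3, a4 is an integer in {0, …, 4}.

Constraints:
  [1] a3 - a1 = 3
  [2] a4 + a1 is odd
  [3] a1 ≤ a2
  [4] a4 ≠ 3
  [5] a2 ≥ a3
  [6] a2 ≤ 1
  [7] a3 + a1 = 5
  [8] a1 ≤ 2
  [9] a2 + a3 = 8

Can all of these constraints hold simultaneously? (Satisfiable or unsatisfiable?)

Unsatisfiable

From constraints 5 and 6: a3 ≤ a2 ≤ 1. From constraint 8: a1 ≤ 2. Hence a3 + a1 ≤ 3. But constraint 7 requires a3 + a1 = 5, and 5 > 3. Contradiction.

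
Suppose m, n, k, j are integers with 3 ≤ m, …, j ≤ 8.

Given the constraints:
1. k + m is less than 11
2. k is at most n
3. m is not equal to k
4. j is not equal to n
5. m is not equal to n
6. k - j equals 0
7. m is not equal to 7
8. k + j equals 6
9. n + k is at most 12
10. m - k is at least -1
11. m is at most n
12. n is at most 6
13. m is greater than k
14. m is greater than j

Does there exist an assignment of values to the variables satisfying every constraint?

Take m = 5, n = 6, k = 3, j = 3. Then constraint 1: k + m = 8; constraint 6: k - j = 0; constraint 8: k + j = 6, and every other listed constraint is also met.

Satisfiable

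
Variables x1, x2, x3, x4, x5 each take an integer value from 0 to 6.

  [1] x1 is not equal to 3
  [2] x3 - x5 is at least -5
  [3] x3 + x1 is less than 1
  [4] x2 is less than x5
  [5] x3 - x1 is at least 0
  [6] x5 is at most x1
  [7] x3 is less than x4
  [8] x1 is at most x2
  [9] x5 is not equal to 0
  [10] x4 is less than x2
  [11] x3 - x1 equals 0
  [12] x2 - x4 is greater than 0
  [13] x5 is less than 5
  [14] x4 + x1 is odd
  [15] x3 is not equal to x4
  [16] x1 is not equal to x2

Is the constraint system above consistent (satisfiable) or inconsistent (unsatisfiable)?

Constraints 4, 5, 6, 7, and 12 give x1 ≤ x3, x3 < x4, x4 < x2, x2 < x5, x5 ≤ x1. Chaining: x1 ≤ x3 < x4 < x2 < x5 ≤ x1, which forces x1 < x1 — impossible.

Unsatisfiable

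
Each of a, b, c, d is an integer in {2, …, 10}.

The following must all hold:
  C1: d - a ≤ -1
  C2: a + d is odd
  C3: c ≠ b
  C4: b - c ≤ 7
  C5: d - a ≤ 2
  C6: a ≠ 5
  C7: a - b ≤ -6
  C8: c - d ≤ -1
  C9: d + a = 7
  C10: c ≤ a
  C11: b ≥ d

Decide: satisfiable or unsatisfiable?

Constraints 1, 4, 7, and 8 give a − d ≥ 1, d − c ≥ 1, c − b ≥ -7, b − a ≥ 6.
Adding all 4 inequalities: the left sides telescope to 0, and the right sides sum to 1 + 1 + (-7) + 6 = 1. So 0 ≥ 1, which is false.

Unsatisfiable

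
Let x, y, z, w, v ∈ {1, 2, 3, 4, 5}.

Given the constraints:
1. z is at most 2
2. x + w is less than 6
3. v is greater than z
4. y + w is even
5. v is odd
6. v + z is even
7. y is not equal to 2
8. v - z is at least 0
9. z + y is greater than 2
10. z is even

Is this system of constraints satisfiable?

Unsatisfiable

Constraint 5 makes v odd and constraint 10 makes z even, so v + z must be odd. Constraint 6 says v + z is even — contradiction.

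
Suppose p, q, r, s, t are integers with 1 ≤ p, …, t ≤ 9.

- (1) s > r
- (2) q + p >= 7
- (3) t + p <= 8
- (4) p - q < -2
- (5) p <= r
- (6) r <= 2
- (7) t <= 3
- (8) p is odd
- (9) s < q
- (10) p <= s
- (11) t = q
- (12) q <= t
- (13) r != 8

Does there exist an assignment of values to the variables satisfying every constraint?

Unsatisfiable

From constraints 7 and 12: q ≤ t ≤ 3. From constraints 5 and 6: p ≤ r ≤ 2. Hence q + p ≤ 5. But constraint 2 requires q + p ≥ 7, and 7 > 5. Contradiction.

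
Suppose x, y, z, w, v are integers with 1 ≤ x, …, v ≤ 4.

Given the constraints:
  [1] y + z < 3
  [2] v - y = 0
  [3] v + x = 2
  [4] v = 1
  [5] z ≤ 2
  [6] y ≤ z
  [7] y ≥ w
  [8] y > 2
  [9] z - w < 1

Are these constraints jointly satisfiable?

From constraint 8: y ≥ 3. From constraints 5 and 6: y ≤ z and z ≤ 2, so y ≤ 2. But 2 < 3, so no value of y works.

Unsatisfiable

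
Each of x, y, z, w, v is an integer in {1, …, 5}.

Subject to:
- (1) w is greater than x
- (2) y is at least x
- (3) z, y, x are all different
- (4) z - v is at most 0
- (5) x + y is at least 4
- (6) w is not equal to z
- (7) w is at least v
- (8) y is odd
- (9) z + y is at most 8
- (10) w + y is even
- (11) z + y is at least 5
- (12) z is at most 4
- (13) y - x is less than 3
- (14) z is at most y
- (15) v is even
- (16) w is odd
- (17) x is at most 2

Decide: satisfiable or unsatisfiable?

Satisfiable

One satisfying assignment is x = 1, y = 3, z = 2, w = 5, v = 2.
For the less obvious constraints — constraint 4: z - v = 0; constraint 5: x + y = 4 — and the others hold by inspection.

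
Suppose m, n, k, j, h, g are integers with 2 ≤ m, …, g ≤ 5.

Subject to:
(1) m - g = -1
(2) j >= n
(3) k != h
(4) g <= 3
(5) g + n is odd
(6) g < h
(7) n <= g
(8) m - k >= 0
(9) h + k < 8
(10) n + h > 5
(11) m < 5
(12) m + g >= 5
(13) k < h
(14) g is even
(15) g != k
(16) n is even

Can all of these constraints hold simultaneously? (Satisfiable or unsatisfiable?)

Unsatisfiable

Constraint 14 makes g even and constraint 16 makes n even, so g + n must be even. Constraint 5 says g + n is odd — contradiction.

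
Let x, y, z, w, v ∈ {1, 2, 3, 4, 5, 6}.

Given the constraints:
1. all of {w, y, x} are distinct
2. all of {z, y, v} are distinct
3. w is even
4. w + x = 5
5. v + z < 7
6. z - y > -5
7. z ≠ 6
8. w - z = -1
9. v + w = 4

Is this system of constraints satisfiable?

The assignment x = 3, y = 6, z = 3, w = 2, v = 2 works:
  constraint 4 holds since w + x = 5.
  constraint 5 holds since v + z = 5.
  constraint 6 holds since z - y = -3.
The rest check out directly.

Satisfiable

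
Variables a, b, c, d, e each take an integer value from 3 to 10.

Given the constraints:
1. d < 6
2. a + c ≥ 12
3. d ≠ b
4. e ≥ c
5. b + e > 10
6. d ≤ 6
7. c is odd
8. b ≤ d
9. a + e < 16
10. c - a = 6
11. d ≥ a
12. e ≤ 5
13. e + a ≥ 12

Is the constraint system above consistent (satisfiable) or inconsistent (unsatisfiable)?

Unsatisfiable

From constraints 6 and 11: a ≤ d ≤ 6. From constraints 4 and 12: c ≤ e ≤ 5. Hence a + c ≤ 11. But constraint 2 requires a + c ≥ 12, and 12 > 11. Contradiction.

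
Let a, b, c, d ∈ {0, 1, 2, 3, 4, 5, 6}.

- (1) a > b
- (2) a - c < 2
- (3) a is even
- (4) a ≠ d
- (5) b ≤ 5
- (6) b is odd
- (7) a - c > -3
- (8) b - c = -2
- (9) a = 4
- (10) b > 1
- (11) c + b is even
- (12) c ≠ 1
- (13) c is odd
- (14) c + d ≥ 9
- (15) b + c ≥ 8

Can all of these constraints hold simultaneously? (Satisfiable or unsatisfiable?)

Setting (a, b, c, d) = (4, 3, 5, 5) satisfies everything: constraint 2: a - c = -1; constraint 7: a - c = -1, and the others follow.

Satisfiable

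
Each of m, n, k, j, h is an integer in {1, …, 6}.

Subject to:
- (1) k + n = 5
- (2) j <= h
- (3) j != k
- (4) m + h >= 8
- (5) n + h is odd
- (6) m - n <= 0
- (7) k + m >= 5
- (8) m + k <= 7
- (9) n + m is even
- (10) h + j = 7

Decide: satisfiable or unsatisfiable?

Try m = 3, n = 3, k = 2, j = 1, h = 6.
Check constraint 1: k + n = 5; constraint 4: m + h = 9. The remaining constraints are straightforward to verify.

Satisfiable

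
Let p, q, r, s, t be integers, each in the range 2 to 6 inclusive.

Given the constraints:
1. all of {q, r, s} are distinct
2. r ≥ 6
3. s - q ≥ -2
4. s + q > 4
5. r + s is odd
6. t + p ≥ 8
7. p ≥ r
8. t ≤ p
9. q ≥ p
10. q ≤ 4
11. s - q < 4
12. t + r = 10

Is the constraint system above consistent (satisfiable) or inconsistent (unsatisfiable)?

Unsatisfiable

From constraints 2 and 7: p ≥ r and r ≥ 6, so p ≥ 6. From constraints 9 and 10: p ≤ q and q ≤ 4, so p ≤ 4. But 4 < 6, so no value of p works.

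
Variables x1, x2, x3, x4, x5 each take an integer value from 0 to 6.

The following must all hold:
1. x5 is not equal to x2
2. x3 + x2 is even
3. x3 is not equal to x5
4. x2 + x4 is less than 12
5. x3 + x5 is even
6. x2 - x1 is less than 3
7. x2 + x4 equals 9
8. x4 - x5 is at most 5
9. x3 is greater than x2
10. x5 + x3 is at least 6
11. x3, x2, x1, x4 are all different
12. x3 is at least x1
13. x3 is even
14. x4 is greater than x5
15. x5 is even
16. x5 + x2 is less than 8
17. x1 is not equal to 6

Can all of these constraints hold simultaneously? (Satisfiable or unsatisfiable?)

Satisfiable

Setting (x1, x2, x3, x4, x5) = (2, 4, 6, 5, 2) satisfies everything: constraint 4: x2 + x4 = 9; constraint 6: x2 - x1 = 2, and the others follow.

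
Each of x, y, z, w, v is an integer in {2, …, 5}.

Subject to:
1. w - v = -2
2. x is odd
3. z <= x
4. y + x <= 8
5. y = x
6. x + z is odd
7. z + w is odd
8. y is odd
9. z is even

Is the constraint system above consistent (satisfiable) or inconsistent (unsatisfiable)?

Try x = 3, y = 3, z = 2, w = 3, v = 5.
Check constraint 1: w - v = -2; constraint 4: y + x = 6. The remaining constraints are straightforward to verify.

Satisfiable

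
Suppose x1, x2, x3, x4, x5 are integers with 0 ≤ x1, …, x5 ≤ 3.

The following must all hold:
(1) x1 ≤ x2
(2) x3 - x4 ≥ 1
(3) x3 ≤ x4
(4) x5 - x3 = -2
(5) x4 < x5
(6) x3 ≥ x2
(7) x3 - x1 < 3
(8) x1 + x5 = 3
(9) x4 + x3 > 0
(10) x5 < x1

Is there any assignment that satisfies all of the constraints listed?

Unsatisfiable

Constraints 1, 3, 5, 6, and 10 give x1 ≤ x2, x2 ≤ x3, x3 ≤ x4, x4 < x5, x5 < x1. Chaining: x1 ≤ x2 ≤ x3 ≤ x4 < x5 < x1, which forces x1 < x1 — impossible.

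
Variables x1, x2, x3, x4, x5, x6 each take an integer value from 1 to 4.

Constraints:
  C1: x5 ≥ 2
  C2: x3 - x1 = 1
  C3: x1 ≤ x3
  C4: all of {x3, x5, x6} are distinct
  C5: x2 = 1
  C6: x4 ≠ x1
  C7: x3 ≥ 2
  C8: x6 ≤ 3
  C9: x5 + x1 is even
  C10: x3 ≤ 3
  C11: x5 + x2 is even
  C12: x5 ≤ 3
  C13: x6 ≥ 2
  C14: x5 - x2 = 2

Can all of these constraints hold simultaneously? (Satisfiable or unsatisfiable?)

Constraints 1, 7, 8, 10, 12, and 13 confine each of x3, x5, x6 to the 2 values {2, 3}.
Constraint 4 requires all 3 of them to be distinct, but only 2 values are available — impossible by the pigeonhole principle.

Unsatisfiable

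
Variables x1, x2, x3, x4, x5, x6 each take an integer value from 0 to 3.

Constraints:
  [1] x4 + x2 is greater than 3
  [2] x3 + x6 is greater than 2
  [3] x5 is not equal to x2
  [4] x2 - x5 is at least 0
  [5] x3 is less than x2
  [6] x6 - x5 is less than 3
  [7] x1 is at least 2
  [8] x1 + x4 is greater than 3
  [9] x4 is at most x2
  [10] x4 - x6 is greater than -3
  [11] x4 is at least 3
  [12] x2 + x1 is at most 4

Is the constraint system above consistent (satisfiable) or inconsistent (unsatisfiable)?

From constraints 9 and 11: x2 ≥ x4 ≥ 3. From constraint 7: x1 ≥ 2. Hence x2 + x1 ≥ 5. But constraint 12 requires x2 + x1 ≤ 4, and 4 < 5. Contradiction.

Unsatisfiable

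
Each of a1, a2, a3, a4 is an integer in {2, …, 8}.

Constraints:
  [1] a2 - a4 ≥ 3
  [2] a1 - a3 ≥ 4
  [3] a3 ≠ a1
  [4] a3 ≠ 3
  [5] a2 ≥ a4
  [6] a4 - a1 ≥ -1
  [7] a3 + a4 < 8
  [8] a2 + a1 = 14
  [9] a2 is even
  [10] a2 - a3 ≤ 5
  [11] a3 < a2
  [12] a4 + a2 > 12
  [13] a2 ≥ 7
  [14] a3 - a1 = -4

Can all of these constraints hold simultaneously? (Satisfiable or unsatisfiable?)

Constraints 1, 2, 6, and 10 give a3 − a2 ≥ -5, a2 − a4 ≥ 3, a4 − a1 ≥ -1, a1 − a3 ≥ 4.
Adding all 4 inequalities: the left sides telescope to 0, and the right sides sum to (-5) + 3 + (-1) + 4 = 1. So 0 ≥ 1, which is false.

Unsatisfiable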